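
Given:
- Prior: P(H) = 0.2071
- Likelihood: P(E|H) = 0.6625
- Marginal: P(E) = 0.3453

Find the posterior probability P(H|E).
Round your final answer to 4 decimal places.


Using Bayes' theorem:

P(H|E) = P(E|H) × P(H) / P(E)
       = 0.6625 × 0.2071 / 0.3453
       = 0.13720375 / 0.3453
       = 0.3973

The evidence strengthens our belief in H.
Prior: 0.2071 → Posterior: 0.3973


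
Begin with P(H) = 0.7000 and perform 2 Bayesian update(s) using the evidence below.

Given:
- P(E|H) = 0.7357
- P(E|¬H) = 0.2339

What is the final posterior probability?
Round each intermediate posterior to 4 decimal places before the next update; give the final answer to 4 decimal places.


Sequential Bayesian updating:

Initial prior: P(H) = 0.7000

Update 1:
  P(E) = 0.7357 × 0.7000 + 0.2339 × 0.3000 = 0.51499000 + 0.07017000 = 0.58516000
  P(H|E) = 0.51499000 / 0.58516000 = 0.8801

Update 2:
  P(E) = 0.7357 × 0.8801 + 0.2339 × 0.1199 = 0.64748957 + 0.02804461 = 0.67553418
  P(H|E) = 0.64748957 / 0.67553418 = 0.9585

Final posterior: 0.9585


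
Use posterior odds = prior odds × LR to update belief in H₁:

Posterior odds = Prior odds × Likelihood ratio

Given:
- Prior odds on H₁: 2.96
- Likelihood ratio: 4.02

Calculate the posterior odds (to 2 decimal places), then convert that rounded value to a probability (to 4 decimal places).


Step 1: Calculate posterior odds
Posterior odds = Prior odds × LR
               = 2.96 × 4.02
               = 11.90

Step 2: Convert to probability
P(H₁|E) = Posterior odds / (1 + Posterior odds)
       = 11.90 / (1 + 11.90)
       = 11.90 / 12.90
       = 0.9225

The evidence increased P(H₁) from 0.7475 to 0.9225.


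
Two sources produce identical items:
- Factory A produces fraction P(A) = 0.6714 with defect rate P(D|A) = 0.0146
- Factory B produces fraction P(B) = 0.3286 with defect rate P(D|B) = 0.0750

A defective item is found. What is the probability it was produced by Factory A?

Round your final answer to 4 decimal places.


Let A = from Factory A, D = defective

Given:
- P(A) = 0.6714, P(B) = 0.3286
- P(D|A) = 0.0146, P(D|B) = 0.0750

Step 1: Find P(D)
P(D) = P(D|A)P(A) + P(D|B)P(B)
     = 0.0146 × 0.6714 + 0.0750 × 0.3286
     = 0.00980244 + 0.02464500
     = 0.03444744

Step 2: Apply Bayes' theorem
P(A|D) = P(D|A)P(A) / P(D)
       = 0.00980244 / 0.03444744
       = 0.2846


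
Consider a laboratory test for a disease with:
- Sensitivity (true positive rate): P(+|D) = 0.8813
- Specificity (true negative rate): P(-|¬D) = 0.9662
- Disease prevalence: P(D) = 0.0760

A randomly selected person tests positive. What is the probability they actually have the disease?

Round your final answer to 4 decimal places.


Let D = has disease, + = positive test

Given:
- P(D) = 0.0760 (prevalence)
- P(+|D) = 0.8813 (sensitivity)
- P(-|¬D) = 0.9662 (specificity)
- P(+|¬D) = 0.0338 (false positive rate = 1 - specificity)

Step 1: Find P(+)
P(+) = P(+|D)P(D) + P(+|¬D)P(¬D)
     = 0.8813 × 0.0760 + 0.0338 × 0.9240
     = 0.06697880 + 0.03123120
     = 0.09821000

Step 2: Apply Bayes' theorem for P(D|+)
P(D|+) = P(+|D)P(D) / P(+)
       = 0.06697880 / 0.09821000
       = 0.6820


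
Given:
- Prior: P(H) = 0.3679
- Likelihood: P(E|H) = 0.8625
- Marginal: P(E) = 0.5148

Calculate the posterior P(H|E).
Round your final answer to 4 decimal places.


Using Bayes' theorem:

P(H|E) = P(E|H) × P(H) / P(E)
       = 0.8625 × 0.3679 / 0.5148
       = 0.31731375 / 0.5148
       = 0.6164

The evidence strengthens our belief in H.
Prior: 0.3679 → Posterior: 0.6164


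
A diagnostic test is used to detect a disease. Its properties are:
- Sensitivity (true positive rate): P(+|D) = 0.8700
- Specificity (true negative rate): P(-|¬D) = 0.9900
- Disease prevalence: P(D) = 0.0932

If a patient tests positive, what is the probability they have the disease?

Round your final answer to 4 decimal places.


Let D = has disease, + = positive test

Given:
- P(D) = 0.0932 (prevalence)
- P(+|D) = 0.8700 (sensitivity)
- P(-|¬D) = 0.9900 (specificity)
- P(+|¬D) = 0.0100 (false positive rate = 1 - specificity)

Step 1: Find P(+)
P(+) = P(+|D)P(D) + P(+|¬D)P(¬D)
     = 0.8700 × 0.0932 + 0.0100 × 0.9068
     = 0.08108400 + 0.00906800
     = 0.09015200

Step 2: Apply Bayes' theorem for P(D|+)
P(D|+) = P(+|D)P(D) / P(+)
       = 0.08108400 / 0.09015200
       = 0.8994


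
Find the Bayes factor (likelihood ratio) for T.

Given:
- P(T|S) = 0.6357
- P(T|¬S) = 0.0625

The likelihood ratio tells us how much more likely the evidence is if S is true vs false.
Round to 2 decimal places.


Likelihood Ratio (LR) = P(T|S) / P(T|¬S)

LR = 0.6357 / 0.0625
   = 10.17

The evidence is 10.17 times more likely if S is true than if S is false.
Because LR exceeds 1, T is evidence for S.


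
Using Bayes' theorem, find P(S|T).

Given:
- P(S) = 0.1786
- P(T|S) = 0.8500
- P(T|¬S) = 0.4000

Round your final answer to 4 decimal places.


Bayes' theorem: P(S|T) = P(T|S) × P(S) / P(T)

Step 1: Calculate P(T) using law of total probability
P(T) = P(T|S)P(S) + P(T|¬S)P(¬S)
     = 0.8500 × 0.1786 + 0.4000 × 0.8214
     = 0.15181000 + 0.32856000
     = 0.48037000

Step 2: Apply Bayes' theorem
P(S|T) = P(T|S) × P(S) / P(T)
       = 0.15181000 / 0.48037000
       = 0.3160


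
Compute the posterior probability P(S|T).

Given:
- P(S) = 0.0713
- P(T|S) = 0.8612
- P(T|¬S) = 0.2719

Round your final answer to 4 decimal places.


Bayes' theorem: P(S|T) = P(T|S) × P(S) / P(T)

Step 1: Calculate P(T) using law of total probability
P(T) = P(T|S)P(S) + P(T|¬S)P(¬S)
     = 0.8612 × 0.0713 + 0.2719 × 0.9287
     = 0.06140356 + 0.25251353
     = 0.31391709

Step 2: Apply Bayes' theorem
P(S|T) = P(T|S) × P(S) / P(T)
       = 0.06140356 / 0.31391709
       = 0.1956


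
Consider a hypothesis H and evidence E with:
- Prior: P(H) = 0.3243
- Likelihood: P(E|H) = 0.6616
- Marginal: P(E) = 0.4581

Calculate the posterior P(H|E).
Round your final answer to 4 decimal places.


Using Bayes' theorem:

P(H|E) = P(E|H) × P(H) / P(E)
       = 0.6616 × 0.3243 / 0.4581
       = 0.21455688 / 0.4581
       = 0.4684

The evidence strengthens our belief in H.
Prior: 0.3243 → Posterior: 0.4684


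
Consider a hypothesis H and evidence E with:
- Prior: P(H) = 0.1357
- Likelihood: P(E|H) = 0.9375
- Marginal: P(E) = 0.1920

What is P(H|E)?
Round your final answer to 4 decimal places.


Using Bayes' theorem:

P(H|E) = P(E|H) × P(H) / P(E)
       = 0.9375 × 0.1357 / 0.1920
       = 0.12721875 / 0.1920
       = 0.6626

The evidence strengthens our belief in H.
Prior: 0.1357 → Posterior: 0.6626


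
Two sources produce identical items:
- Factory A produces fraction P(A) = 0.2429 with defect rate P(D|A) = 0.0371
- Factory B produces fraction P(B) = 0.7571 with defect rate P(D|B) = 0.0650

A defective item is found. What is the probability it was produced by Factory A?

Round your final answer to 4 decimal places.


Let A = from Factory A, D = defective

Given:
- P(A) = 0.2429, P(B) = 0.7571
- P(D|A) = 0.0371, P(D|B) = 0.0650

Step 1: Find P(D)
P(D) = P(D|A)P(A) + P(D|B)P(B)
     = 0.0371 × 0.2429 + 0.0650 × 0.7571
     = 0.00901159 + 0.04921150
     = 0.05822309

Step 2: Apply Bayes' theorem
P(A|D) = P(D|A)P(A) / P(D)
       = 0.00901159 / 0.05822309
       = 0.1548


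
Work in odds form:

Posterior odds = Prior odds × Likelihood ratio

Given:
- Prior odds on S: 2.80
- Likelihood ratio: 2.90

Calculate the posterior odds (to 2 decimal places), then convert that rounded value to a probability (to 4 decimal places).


Step 1: Calculate posterior odds
Posterior odds = Prior odds × LR
               = 2.80 × 2.90
               = 8.12

Step 2: Convert to probability
P(S|E) = Posterior odds / (1 + Posterior odds)
       = 8.12 / (1 + 8.12)
       = 8.12 / 9.12
       = 0.8904

The evidence increased P(S) from 0.7368 to 0.8904.


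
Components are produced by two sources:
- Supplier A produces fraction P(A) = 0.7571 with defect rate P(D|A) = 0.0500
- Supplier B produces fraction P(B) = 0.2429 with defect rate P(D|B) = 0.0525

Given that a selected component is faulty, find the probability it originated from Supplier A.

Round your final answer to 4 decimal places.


Let A = from Supplier A, D = faulty

Given:
- P(A) = 0.7571, P(B) = 0.2429
- P(D|A) = 0.0500, P(D|B) = 0.0525

Step 1: Find P(D)
P(D) = P(D|A)P(A) + P(D|B)P(B)
     = 0.0500 × 0.7571 + 0.0525 × 0.2429
     = 0.03785500 + 0.01275225
     = 0.05060725

Step 2: Apply Bayes' theorem
P(A|D) = P(D|A)P(A) / P(D)
       = 0.03785500 / 0.05060725
       = 0.7480


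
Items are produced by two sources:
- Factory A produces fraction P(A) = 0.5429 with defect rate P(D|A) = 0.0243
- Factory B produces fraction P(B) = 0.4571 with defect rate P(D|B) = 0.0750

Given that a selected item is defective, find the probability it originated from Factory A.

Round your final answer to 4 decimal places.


Let A = from Factory A, D = defective

Given:
- P(A) = 0.5429, P(B) = 0.4571
- P(D|A) = 0.0243, P(D|B) = 0.0750

Step 1: Find P(D)
P(D) = P(D|A)P(A) + P(D|B)P(B)
     = 0.0243 × 0.5429 + 0.0750 × 0.4571
     = 0.01319247 + 0.03428250
     = 0.04747497

Step 2: Apply Bayes' theorem
P(A|D) = P(D|A)P(A) / P(D)
       = 0.01319247 / 0.04747497
       = 0.2779


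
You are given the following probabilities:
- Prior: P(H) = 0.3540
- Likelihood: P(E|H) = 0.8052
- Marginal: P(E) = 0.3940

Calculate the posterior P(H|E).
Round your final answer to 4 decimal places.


Using Bayes' theorem:

P(H|E) = P(E|H) × P(H) / P(E)
       = 0.8052 × 0.3540 / 0.3940
       = 0.28504080 / 0.3940
       = 0.7235

The evidence strengthens our belief in H.
Prior: 0.3540 → Posterior: 0.7235


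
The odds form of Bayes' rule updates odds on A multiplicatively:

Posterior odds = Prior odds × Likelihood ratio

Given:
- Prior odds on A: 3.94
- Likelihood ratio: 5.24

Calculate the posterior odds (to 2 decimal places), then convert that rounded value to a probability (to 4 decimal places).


Step 1: Calculate posterior odds
Posterior odds = Prior odds × LR
               = 3.94 × 5.24
               = 20.65

Step 2: Convert to probability
P(A|E) = Posterior odds / (1 + Posterior odds)
       = 20.65 / (1 + 20.65)
       = 20.65 / 21.65
       = 0.9538

The evidence increased P(A) from 0.7976 to 0.9538.


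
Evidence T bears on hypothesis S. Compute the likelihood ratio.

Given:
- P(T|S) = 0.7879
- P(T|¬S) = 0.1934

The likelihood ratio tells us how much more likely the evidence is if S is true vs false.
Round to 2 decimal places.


Likelihood Ratio (LR) = P(T|S) / P(T|¬S)

LR = 0.7879 / 0.1934
   = 4.07

The evidence is 4.07 times more likely if S is true than if S is false.
Since LR > 1, the evidence supports S over ¬S.


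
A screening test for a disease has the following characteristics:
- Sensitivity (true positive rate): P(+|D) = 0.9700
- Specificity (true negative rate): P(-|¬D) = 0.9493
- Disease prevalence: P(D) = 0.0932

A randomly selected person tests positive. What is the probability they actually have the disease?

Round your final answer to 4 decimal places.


Let D = has disease, + = positive test

Given:
- P(D) = 0.0932 (prevalence)
- P(+|D) = 0.9700 (sensitivity)
- P(-|¬D) = 0.9493 (specificity)
- P(+|¬D) = 0.0507 (false positive rate = 1 - specificity)

Step 1: Find P(+)
P(+) = P(+|D)P(D) + P(+|¬D)P(¬D)
     = 0.9700 × 0.0932 + 0.0507 × 0.9068
     = 0.09040400 + 0.04597476
     = 0.13637876

Step 2: Apply Bayes' theorem for P(D|+)
P(D|+) = P(+|D)P(D) / P(+)
       = 0.09040400 / 0.13637876
       = 0.6629


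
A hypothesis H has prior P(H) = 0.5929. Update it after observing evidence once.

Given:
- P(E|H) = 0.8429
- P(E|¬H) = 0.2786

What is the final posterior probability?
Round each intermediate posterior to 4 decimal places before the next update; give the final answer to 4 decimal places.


Sequential Bayesian updating:

Initial prior: P(H) = 0.5929

Update 1:
  P(E) = 0.8429 × 0.5929 + 0.2786 × 0.4071 = 0.49975541 + 0.11341806 = 0.61317347
  P(H|E) = 0.49975541 / 0.61317347 = 0.8150

Final posterior: 0.8150


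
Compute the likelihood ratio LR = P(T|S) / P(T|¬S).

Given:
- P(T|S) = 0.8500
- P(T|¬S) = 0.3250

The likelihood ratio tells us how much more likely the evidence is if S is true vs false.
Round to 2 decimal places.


Likelihood Ratio (LR) = P(T|S) / P(T|¬S)

LR = 0.8500 / 0.3250
   = 2.62

The evidence is 2.62 times more likely if S is true than if S is false.
Since LR > 1, the evidence supports S over ¬S.


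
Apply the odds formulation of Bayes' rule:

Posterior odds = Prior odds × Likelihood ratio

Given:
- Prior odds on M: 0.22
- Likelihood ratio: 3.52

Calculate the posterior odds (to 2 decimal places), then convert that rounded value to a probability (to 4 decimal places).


Step 1: Calculate posterior odds
Posterior odds = Prior odds × LR
               = 0.22 × 3.52
               = 0.77

Step 2: Convert to probability
P(M|E) = Posterior odds / (1 + Posterior odds)
       = 0.77 / (1 + 0.77)
       = 0.77 / 1.77
       = 0.4350

The evidence increased P(M) from 0.1803 to 0.4350.


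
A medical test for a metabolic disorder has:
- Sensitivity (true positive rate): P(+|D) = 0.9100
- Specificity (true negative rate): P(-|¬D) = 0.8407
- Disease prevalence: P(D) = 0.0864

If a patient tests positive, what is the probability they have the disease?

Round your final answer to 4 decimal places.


Let D = has disease, + = positive test

Given:
- P(D) = 0.0864 (prevalence)
- P(+|D) = 0.9100 (sensitivity)
- P(-|¬D) = 0.8407 (specificity)
- P(+|¬D) = 0.1593 (false positive rate = 1 - specificity)

Step 1: Find P(+)
P(+) = P(+|D)P(D) + P(+|¬D)P(¬D)
     = 0.9100 × 0.0864 + 0.1593 × 0.9136
     = 0.07862400 + 0.14553648
     = 0.22416048

Step 2: Apply Bayes' theorem for P(D|+)
P(D|+) = P(+|D)P(D) / P(+)
       = 0.07862400 / 0.22416048
       = 0.3507


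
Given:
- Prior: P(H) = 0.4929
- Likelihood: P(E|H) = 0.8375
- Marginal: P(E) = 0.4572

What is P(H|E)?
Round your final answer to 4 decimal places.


Using Bayes' theorem:

P(H|E) = P(E|H) × P(H) / P(E)
       = 0.8375 × 0.4929 / 0.4572
       = 0.41280375 / 0.4572
       = 0.9029

The evidence strengthens our belief in H.
Prior: 0.4929 → Posterior: 0.9029


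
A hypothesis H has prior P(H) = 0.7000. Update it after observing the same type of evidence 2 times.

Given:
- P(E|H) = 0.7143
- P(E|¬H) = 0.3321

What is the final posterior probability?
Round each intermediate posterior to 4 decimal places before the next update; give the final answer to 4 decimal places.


Sequential Bayesian updating:

Initial prior: P(H) = 0.7000

Update 1:
  P(E) = 0.7143 × 0.7000 + 0.3321 × 0.3000 = 0.50001000 + 0.09963000 = 0.59964000
  P(H|E) = 0.50001000 / 0.59964000 = 0.8339

Update 2:
  P(E) = 0.7143 × 0.8339 + 0.3321 × 0.1661 = 0.59565477 + 0.05516181 = 0.65081658
  P(H|E) = 0.59565477 / 0.65081658 = 0.9152

Final posterior: 0.9152


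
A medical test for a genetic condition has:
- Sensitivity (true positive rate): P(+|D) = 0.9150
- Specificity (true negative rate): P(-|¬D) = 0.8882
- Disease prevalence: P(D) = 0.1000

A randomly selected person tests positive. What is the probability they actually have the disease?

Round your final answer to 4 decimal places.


Let D = has disease, + = positive test

Given:
- P(D) = 0.1000 (prevalence)
- P(+|D) = 0.9150 (sensitivity)
- P(-|¬D) = 0.8882 (specificity)
- P(+|¬D) = 0.1118 (false positive rate = 1 - specificity)

Step 1: Find P(+)
P(+) = P(+|D)P(D) + P(+|¬D)P(¬D)
     = 0.9150 × 0.1000 + 0.1118 × 0.9000
     = 0.09150000 + 0.10062000
     = 0.19212000

Step 2: Apply Bayes' theorem for P(D|+)
P(D|+) = P(+|D)P(D) / P(+)
       = 0.09150000 / 0.19212000
       = 0.4763


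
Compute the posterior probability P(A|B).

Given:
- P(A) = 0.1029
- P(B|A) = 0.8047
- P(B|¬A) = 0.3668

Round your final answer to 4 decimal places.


Bayes' theorem: P(A|B) = P(B|A) × P(A) / P(B)

Step 1: Calculate P(B) using law of total probability
P(B) = P(B|A)P(A) + P(B|¬A)P(¬A)
     = 0.8047 × 0.1029 + 0.3668 × 0.8971
     = 0.08280363 + 0.32905628
     = 0.41185991

Step 2: Apply Bayes' theorem
P(A|B) = P(B|A) × P(A) / P(B)
       = 0.08280363 / 0.41185991
       = 0.2010


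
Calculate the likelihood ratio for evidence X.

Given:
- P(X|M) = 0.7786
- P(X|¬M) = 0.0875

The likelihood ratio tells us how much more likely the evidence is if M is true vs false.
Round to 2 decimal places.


Likelihood Ratio (LR) = P(X|M) / P(X|¬M)

LR = 0.7786 / 0.0875
   = 8.90

The evidence is 8.90 times more likely if M is true than if M is false.
LR > 1, so observing X raises the odds in favor of M.


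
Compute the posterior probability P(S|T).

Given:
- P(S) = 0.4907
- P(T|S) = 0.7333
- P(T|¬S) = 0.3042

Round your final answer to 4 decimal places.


Bayes' theorem: P(S|T) = P(T|S) × P(S) / P(T)

Step 1: Calculate P(T) using law of total probability
P(T) = P(T|S)P(S) + P(T|¬S)P(¬S)
     = 0.7333 × 0.4907 + 0.3042 × 0.5093
     = 0.35983031 + 0.15492906
     = 0.51475937

Step 2: Apply Bayes' theorem
P(S|T) = P(T|S) × P(S) / P(T)
       = 0.35983031 / 0.51475937
       = 0.6990


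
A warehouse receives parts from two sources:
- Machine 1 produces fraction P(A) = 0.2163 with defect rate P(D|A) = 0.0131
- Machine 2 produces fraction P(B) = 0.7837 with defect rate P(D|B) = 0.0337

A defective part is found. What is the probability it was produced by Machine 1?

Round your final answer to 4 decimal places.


Let A = from Machine 1, D = defective

Given:
- P(A) = 0.2163, P(B) = 0.7837
- P(D|A) = 0.0131, P(D|B) = 0.0337

Step 1: Find P(D)
P(D) = P(D|A)P(A) + P(D|B)P(B)
     = 0.0131 × 0.2163 + 0.0337 × 0.7837
     = 0.00283353 + 0.02641069
     = 0.02924422

Step 2: Apply Bayes' theorem
P(A|D) = P(D|A)P(A) / P(D)
       = 0.00283353 / 0.02924422
       = 0.0969


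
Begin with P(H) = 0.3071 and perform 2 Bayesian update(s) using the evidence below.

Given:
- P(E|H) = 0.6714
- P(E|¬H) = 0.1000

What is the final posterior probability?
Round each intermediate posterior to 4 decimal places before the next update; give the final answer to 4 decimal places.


Sequential Bayesian updating:

Initial prior: P(H) = 0.3071

Update 1:
  P(E) = 0.6714 × 0.3071 + 0.1000 × 0.6929 = 0.20618694 + 0.06929000 = 0.27547694
  P(H|E) = 0.20618694 / 0.27547694 = 0.7485

Update 2:
  P(E) = 0.6714 × 0.7485 + 0.1000 × 0.2515 = 0.50254290 + 0.02515000 = 0.52769290
  P(H|E) = 0.50254290 / 0.52769290 = 0.9523

Final posterior: 0.9523


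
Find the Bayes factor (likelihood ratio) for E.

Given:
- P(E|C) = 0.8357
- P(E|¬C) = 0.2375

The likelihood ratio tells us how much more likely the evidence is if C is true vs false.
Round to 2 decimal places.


Likelihood Ratio (LR) = P(E|C) / P(E|¬C)

LR = 0.8357 / 0.2375
   = 3.52

The evidence is 3.52 times more likely if C is true than if C is false.
LR > 1, so observing E raises the odds in favor of C.


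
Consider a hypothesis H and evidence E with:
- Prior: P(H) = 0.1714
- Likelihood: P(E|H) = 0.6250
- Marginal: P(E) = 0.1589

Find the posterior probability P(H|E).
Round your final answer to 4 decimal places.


Using Bayes' theorem:

P(H|E) = P(E|H) × P(H) / P(E)
       = 0.6250 × 0.1714 / 0.1589
       = 0.10712500 / 0.1589
       = 0.6742

The evidence strengthens our belief in H.
Prior: 0.1714 → Posterior: 0.6742


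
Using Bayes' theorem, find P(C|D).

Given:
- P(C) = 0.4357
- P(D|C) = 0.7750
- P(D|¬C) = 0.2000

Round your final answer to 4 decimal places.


Bayes' theorem: P(C|D) = P(D|C) × P(C) / P(D)

Step 1: Calculate P(D) using law of total probability
P(D) = P(D|C)P(C) + P(D|¬C)P(¬C)
     = 0.7750 × 0.4357 + 0.2000 × 0.5643
     = 0.33766750 + 0.11286000
     = 0.45052750

Step 2: Apply Bayes' theorem
P(C|D) = P(D|C) × P(C) / P(D)
       = 0.33766750 / 0.45052750
       = 0.7495


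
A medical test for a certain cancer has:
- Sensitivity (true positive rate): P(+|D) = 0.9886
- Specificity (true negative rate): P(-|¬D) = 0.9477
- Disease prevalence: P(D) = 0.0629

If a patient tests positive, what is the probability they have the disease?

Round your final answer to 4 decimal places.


Let D = has disease, + = positive test

Given:
- P(D) = 0.0629 (prevalence)
- P(+|D) = 0.9886 (sensitivity)
- P(-|¬D) = 0.9477 (specificity)
- P(+|¬D) = 0.0523 (false positive rate = 1 - specificity)

Step 1: Find P(+)
P(+) = P(+|D)P(D) + P(+|¬D)P(¬D)
     = 0.9886 × 0.0629 + 0.0523 × 0.9371
     = 0.06218294 + 0.04901033
     = 0.11119327

Step 2: Apply Bayes' theorem for P(D|+)
P(D|+) = P(+|D)P(D) / P(+)
       = 0.06218294 / 0.11119327
       = 0.5592


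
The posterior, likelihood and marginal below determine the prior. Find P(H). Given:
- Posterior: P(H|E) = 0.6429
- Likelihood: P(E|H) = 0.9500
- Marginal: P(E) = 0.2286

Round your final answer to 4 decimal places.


From Bayes' theorem: P(H|E) = P(E|H) × P(H) / P(E)

Rearranging for P(H):
P(H) = P(H|E) × P(E) / P(E|H)
     = 0.6429 × 0.2286 / 0.9500
     = 0.14696694 / 0.9500
     = 0.1547


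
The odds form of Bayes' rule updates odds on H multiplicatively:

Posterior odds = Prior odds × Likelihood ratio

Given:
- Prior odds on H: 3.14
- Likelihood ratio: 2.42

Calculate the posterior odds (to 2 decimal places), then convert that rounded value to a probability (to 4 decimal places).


Step 1: Calculate posterior odds
Posterior odds = Prior odds × LR
               = 3.14 × 2.42
               = 7.60

Step 2: Convert to probability
P(H|E) = Posterior odds / (1 + Posterior odds)
       = 7.60 / (1 + 7.60)
       = 7.60 / 8.60
       = 0.8837

The evidence increased P(H) from 0.7585 to 0.8837.


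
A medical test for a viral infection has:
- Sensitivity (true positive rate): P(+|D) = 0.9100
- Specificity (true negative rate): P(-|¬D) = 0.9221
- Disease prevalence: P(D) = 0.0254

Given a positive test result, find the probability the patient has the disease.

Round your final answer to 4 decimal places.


Let D = has disease, + = positive test

Given:
- P(D) = 0.0254 (prevalence)
- P(+|D) = 0.9100 (sensitivity)
- P(-|¬D) = 0.9221 (specificity)
- P(+|¬D) = 0.0779 (false positive rate = 1 - specificity)

Step 1: Find P(+)
P(+) = P(+|D)P(D) + P(+|¬D)P(¬D)
     = 0.9100 × 0.0254 + 0.0779 × 0.9746
     = 0.02311400 + 0.07592134
     = 0.09903534

Step 2: Apply Bayes' theorem for P(D|+)
P(D|+) = P(+|D)P(D) / P(+)
       = 0.02311400 / 0.09903534
       = 0.2334


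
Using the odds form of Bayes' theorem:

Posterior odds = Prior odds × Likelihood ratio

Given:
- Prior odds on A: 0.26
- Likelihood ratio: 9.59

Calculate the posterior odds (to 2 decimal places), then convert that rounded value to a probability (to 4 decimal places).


Step 1: Calculate posterior odds
Posterior odds = Prior odds × LR
               = 0.26 × 9.59
               = 2.49

Step 2: Convert to probability
P(A|E) = Posterior odds / (1 + Posterior odds)
       = 2.49 / (1 + 2.49)
       = 2.49 / 3.49
       = 0.7135

The evidence increased P(A) from 0.2063 to 0.7135.


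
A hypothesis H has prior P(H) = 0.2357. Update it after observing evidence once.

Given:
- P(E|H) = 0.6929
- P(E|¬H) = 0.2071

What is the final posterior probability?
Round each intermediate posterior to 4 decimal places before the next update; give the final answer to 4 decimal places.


Sequential Bayesian updating:

Initial prior: P(H) = 0.2357

Update 1:
  P(E) = 0.6929 × 0.2357 + 0.2071 × 0.7643 = 0.16331653 + 0.15828653 = 0.32160306
  P(H|E) = 0.16331653 / 0.32160306 = 0.5078

Final posterior: 0.5078


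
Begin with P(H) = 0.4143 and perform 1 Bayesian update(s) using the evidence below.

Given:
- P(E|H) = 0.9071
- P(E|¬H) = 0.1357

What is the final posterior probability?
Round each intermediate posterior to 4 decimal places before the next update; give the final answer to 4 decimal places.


Sequential Bayesian updating:

Initial prior: P(H) = 0.4143

Update 1:
  P(E) = 0.9071 × 0.4143 + 0.1357 × 0.5857 = 0.37581153 + 0.07947949 = 0.45529102
  P(H|E) = 0.37581153 / 0.45529102 = 0.8254

Final posterior: 0.8254


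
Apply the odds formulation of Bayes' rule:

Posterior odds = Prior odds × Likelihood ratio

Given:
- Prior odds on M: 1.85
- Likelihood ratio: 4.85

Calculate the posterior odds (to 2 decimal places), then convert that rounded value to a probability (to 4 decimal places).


Step 1: Calculate posterior odds
Posterior odds = Prior odds × LR
               = 1.85 × 4.85
               = 8.97

Step 2: Convert to probability
P(M|E) = Posterior odds / (1 + Posterior odds)
       = 8.97 / (1 + 8.97)
       = 8.97 / 9.97
       = 0.8997

The evidence increased P(M) from 0.6491 to 0.8997.


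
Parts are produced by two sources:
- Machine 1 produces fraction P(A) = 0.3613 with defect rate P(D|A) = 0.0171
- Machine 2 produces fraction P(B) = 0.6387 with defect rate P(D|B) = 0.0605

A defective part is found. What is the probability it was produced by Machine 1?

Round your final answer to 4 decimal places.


Let A = from Machine 1, D = defective

Given:
- P(A) = 0.3613, P(B) = 0.6387
- P(D|A) = 0.0171, P(D|B) = 0.0605

Step 1: Find P(D)
P(D) = P(D|A)P(A) + P(D|B)P(B)
     = 0.0171 × 0.3613 + 0.0605 × 0.6387
     = 0.00617823 + 0.03864135
     = 0.04481958

Step 2: Apply Bayes' theorem
P(A|D) = P(D|A)P(A) / P(D)
       = 0.00617823 / 0.04481958
       = 0.1378


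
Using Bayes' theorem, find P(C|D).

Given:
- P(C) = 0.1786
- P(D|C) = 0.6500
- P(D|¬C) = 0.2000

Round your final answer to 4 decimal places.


Bayes' theorem: P(C|D) = P(D|C) × P(C) / P(D)

Step 1: Calculate P(D) using law of total probability
P(D) = P(D|C)P(C) + P(D|¬C)P(¬C)
     = 0.6500 × 0.1786 + 0.2000 × 0.8214
     = 0.11609000 + 0.16428000
     = 0.28037000

Step 2: Apply Bayes' theorem
P(C|D) = P(D|C) × P(C) / P(D)
       = 0.11609000 / 0.28037000
       = 0.4141


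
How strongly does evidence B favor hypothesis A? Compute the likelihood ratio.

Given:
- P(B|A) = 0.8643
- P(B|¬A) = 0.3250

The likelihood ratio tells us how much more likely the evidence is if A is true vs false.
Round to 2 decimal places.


Likelihood Ratio (LR) = P(B|A) / P(B|¬A)

LR = 0.8643 / 0.3250
   = 2.66

The evidence is 2.66 times more likely if A is true than if A is false.
Since LR > 1, the evidence supports A over ¬A.


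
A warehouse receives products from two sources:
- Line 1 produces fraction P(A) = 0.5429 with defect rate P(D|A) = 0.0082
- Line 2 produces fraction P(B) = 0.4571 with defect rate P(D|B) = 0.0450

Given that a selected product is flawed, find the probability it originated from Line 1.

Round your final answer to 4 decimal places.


Let A = from Line 1, D = flawed

Given:
- P(A) = 0.5429, P(B) = 0.4571
- P(D|A) = 0.0082, P(D|B) = 0.0450

Step 1: Find P(D)
P(D) = P(D|A)P(A) + P(D|B)P(B)
     = 0.0082 × 0.5429 + 0.0450 × 0.4571
     = 0.00445178 + 0.02056950
     = 0.02502128

Step 2: Apply Bayes' theorem
P(A|D) = P(D|A)P(A) / P(D)
       = 0.00445178 / 0.02502128
       = 0.1779


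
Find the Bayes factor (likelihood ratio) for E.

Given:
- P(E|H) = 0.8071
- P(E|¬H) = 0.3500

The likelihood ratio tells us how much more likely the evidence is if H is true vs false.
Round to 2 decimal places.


Likelihood Ratio (LR) = P(E|H) / P(E|¬H)

LR = 0.8071 / 0.3500
   = 2.31

The evidence is 2.31 times more likely if H is true than if H is false.
Since LR > 1, the evidence supports H over ¬H.


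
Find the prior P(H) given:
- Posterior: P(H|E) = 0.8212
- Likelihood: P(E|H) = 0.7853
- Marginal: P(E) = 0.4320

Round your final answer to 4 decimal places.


From Bayes' theorem: P(H|E) = P(E|H) × P(H) / P(E)

Rearranging for P(H):
P(H) = P(H|E) × P(E) / P(E|H)
     = 0.8212 × 0.4320 / 0.7853
     = 0.35475840 / 0.7853
     = 0.4517


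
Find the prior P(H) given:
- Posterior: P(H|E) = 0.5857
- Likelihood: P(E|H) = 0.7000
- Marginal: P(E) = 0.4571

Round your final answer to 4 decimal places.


From Bayes' theorem: P(H|E) = P(E|H) × P(H) / P(E)

Rearranging for P(H):
P(H) = P(H|E) × P(E) / P(E|H)
     = 0.5857 × 0.4571 / 0.7000
     = 0.26772347 / 0.7000
     = 0.3825


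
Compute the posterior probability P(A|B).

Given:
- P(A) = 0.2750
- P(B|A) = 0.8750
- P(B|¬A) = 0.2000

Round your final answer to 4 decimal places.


Bayes' theorem: P(A|B) = P(B|A) × P(A) / P(B)

Step 1: Calculate P(B) using law of total probability
P(B) = P(B|A)P(A) + P(B|¬A)P(¬A)
     = 0.8750 × 0.2750 + 0.2000 × 0.7250
     = 0.24062500 + 0.14500000
     = 0.38562500

Step 2: Apply Bayes' theorem
P(A|B) = P(B|A) × P(A) / P(B)
       = 0.24062500 / 0.38562500
       = 0.6240


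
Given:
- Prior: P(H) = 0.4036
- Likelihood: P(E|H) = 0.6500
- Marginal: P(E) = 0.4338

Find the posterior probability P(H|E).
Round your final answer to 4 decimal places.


Using Bayes' theorem:

P(H|E) = P(E|H) × P(H) / P(E)
       = 0.6500 × 0.4036 / 0.4338
       = 0.26234000 / 0.4338
       = 0.6047

The evidence strengthens our belief in H.
Prior: 0.4036 → Posterior: 0.6047


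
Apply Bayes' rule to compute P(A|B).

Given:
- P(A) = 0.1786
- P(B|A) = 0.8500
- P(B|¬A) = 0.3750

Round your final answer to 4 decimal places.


Bayes' theorem: P(A|B) = P(B|A) × P(A) / P(B)

Step 1: Calculate P(B) using law of total probability
P(B) = P(B|A)P(A) + P(B|¬A)P(¬A)
     = 0.8500 × 0.1786 + 0.3750 × 0.8214
     = 0.15181000 + 0.30802500
     = 0.45983500

Step 2: Apply Bayes' theorem
P(A|B) = P(B|A) × P(A) / P(B)
       = 0.15181000 / 0.45983500
       = 0.3301


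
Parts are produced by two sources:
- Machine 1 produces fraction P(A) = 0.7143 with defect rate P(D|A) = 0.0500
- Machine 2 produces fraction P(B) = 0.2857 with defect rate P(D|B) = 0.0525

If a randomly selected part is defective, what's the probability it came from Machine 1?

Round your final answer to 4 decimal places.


Let A = from Machine 1, D = defective

Given:
- P(A) = 0.7143, P(B) = 0.2857
- P(D|A) = 0.0500, P(D|B) = 0.0525

Step 1: Find P(D)
P(D) = P(D|A)P(A) + P(D|B)P(B)
     = 0.0500 × 0.7143 + 0.0525 × 0.2857
     = 0.03571500 + 0.01499925
     = 0.05071425

Step 2: Apply Bayes' theorem
P(A|D) = P(D|A)P(A) / P(D)
       = 0.03571500 / 0.05071425
       = 0.7042


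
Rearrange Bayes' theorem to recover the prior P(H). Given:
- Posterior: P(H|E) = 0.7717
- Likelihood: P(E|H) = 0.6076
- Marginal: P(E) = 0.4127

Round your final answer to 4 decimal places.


From Bayes' theorem: P(H|E) = P(E|H) × P(H) / P(E)

Rearranging for P(H):
P(H) = P(H|E) × P(E) / P(E|H)
     = 0.7717 × 0.4127 / 0.6076
     = 0.31848059 / 0.6076
     = 0.5242


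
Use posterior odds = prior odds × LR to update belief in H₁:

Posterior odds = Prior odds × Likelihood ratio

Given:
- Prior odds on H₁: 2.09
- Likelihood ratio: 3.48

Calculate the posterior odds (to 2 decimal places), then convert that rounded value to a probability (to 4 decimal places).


Step 1: Calculate posterior odds
Posterior odds = Prior odds × LR
               = 2.09 × 3.48
               = 7.27

Step 2: Convert to probability
P(H₁|E) = Posterior odds / (1 + Posterior odds)
       = 7.27 / (1 + 7.27)
       = 7.27 / 8.27
       = 0.8791

The evidence increased P(H₁) from 0.6764 to 0.8791.


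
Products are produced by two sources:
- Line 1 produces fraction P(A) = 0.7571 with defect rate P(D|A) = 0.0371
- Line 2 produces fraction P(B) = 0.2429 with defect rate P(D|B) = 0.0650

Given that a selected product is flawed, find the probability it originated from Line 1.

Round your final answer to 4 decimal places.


Let A = from Line 1, D = flawed

Given:
- P(A) = 0.7571, P(B) = 0.2429
- P(D|A) = 0.0371, P(D|B) = 0.0650

Step 1: Find P(D)
P(D) = P(D|A)P(A) + P(D|B)P(B)
     = 0.0371 × 0.7571 + 0.0650 × 0.2429
     = 0.02808841 + 0.01578850
     = 0.04387691

Step 2: Apply Bayes' theorem
P(A|D) = P(D|A)P(A) / P(D)
       = 0.02808841 / 0.04387691
       = 0.6402


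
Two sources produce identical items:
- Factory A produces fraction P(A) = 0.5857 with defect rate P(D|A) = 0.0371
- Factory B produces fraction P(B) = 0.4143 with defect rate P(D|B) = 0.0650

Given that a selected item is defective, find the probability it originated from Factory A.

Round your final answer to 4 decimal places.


Let A = from Factory A, D = defective

Given:
- P(A) = 0.5857, P(B) = 0.4143
- P(D|A) = 0.0371, P(D|B) = 0.0650

Step 1: Find P(D)
P(D) = P(D|A)P(A) + P(D|B)P(B)
     = 0.0371 × 0.5857 + 0.0650 × 0.4143
     = 0.02172947 + 0.02692950
     = 0.04865897

Step 2: Apply Bayes' theorem
P(A|D) = P(D|A)P(A) / P(D)
       = 0.02172947 / 0.04865897
       = 0.4466


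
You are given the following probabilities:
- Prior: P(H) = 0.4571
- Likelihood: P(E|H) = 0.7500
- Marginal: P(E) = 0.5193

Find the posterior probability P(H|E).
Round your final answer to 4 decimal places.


Using Bayes' theorem:

P(H|E) = P(E|H) × P(H) / P(E)
       = 0.7500 × 0.4571 / 0.5193
       = 0.34282500 / 0.5193
       = 0.6602

The evidence strengthens our belief in H.
Prior: 0.4571 → Posterior: 0.6602


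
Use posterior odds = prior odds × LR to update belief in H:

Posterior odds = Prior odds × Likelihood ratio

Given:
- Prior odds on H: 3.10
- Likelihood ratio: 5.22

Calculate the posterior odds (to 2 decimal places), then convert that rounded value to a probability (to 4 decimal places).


Step 1: Calculate posterior odds
Posterior odds = Prior odds × LR
               = 3.10 × 5.22
               = 16.18

Step 2: Convert to probability
P(H|E) = Posterior odds / (1 + Posterior odds)
       = 16.18 / (1 + 16.18)
       = 16.18 / 17.18
       = 0.9418

The evidence increased P(H) from 0.7561 to 0.9418.


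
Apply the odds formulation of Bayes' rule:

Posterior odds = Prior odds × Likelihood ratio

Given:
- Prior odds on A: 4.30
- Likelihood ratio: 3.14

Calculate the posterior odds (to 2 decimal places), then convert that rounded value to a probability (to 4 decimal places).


Step 1: Calculate posterior odds
Posterior odds = Prior odds × LR
               = 4.30 × 3.14
               = 13.50

Step 2: Convert to probability
P(A|E) = Posterior odds / (1 + Posterior odds)
       = 13.50 / (1 + 13.50)
       = 13.50 / 14.50
       = 0.9310

The evidence increased P(A) from 0.8113 to 0.9310.


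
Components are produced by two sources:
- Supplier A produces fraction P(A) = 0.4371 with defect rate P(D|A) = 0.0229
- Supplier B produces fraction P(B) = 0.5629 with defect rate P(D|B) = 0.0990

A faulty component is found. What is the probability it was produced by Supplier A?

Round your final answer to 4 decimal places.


Let A = from Supplier A, D = faulty

Given:
- P(A) = 0.4371, P(B) = 0.5629
- P(D|A) = 0.0229, P(D|B) = 0.0990

Step 1: Find P(D)
P(D) = P(D|A)P(A) + P(D|B)P(B)
     = 0.0229 × 0.4371 + 0.0990 × 0.5629
     = 0.01000959 + 0.05572710
     = 0.06573669

Step 2: Apply Bayes' theorem
P(A|D) = P(D|A)P(A) / P(D)
       = 0.01000959 / 0.06573669
       = 0.1523


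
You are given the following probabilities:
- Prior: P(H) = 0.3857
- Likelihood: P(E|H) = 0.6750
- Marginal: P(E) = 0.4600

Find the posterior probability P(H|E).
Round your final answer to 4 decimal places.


Using Bayes' theorem:

P(H|E) = P(E|H) × P(H) / P(E)
       = 0.6750 × 0.3857 / 0.4600
       = 0.26034750 / 0.4600
       = 0.5660

The evidence strengthens our belief in H.
Prior: 0.3857 → Posterior: 0.5660


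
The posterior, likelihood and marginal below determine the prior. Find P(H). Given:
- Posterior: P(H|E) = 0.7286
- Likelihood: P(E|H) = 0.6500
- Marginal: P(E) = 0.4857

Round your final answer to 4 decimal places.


From Bayes' theorem: P(H|E) = P(E|H) × P(H) / P(E)

Rearranging for P(H):
P(H) = P(H|E) × P(E) / P(E|H)
     = 0.7286 × 0.4857 / 0.6500
     = 0.35388102 / 0.6500
     = 0.5444


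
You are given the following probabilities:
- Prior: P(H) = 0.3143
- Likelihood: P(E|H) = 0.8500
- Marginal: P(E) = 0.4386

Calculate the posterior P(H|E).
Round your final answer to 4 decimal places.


Using Bayes' theorem:

P(H|E) = P(E|H) × P(H) / P(E)
       = 0.8500 × 0.3143 / 0.4386
       = 0.26715500 / 0.4386
       = 0.6091

The evidence strengthens our belief in H.
Prior: 0.3143 → Posterior: 0.6091


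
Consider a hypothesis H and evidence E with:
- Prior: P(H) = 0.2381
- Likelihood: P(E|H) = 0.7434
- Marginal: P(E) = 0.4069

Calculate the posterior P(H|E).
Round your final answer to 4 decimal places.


Using Bayes' theorem:

P(H|E) = P(E|H) × P(H) / P(E)
       = 0.7434 × 0.2381 / 0.4069
       = 0.17700354 / 0.4069
       = 0.4350

The evidence strengthens our belief in H.
Prior: 0.2381 → Posterior: 0.4350


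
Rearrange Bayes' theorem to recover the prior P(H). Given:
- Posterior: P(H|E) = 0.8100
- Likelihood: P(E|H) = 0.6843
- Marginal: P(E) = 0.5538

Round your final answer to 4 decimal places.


From Bayes' theorem: P(H|E) = P(E|H) × P(H) / P(E)

Rearranging for P(H):
P(H) = P(H|E) × P(E) / P(E|H)
     = 0.8100 × 0.5538 / 0.6843
     = 0.44857800 / 0.6843
     = 0.6555


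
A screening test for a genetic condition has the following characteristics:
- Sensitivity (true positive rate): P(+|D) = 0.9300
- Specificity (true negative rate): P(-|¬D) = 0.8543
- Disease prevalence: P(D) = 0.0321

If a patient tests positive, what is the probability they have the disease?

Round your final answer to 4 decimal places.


Let D = has disease, + = positive test

Given:
- P(D) = 0.0321 (prevalence)
- P(+|D) = 0.9300 (sensitivity)
- P(-|¬D) = 0.8543 (specificity)
- P(+|¬D) = 0.1457 (false positive rate = 1 - specificity)

Step 1: Find P(+)
P(+) = P(+|D)P(D) + P(+|¬D)P(¬D)
     = 0.9300 × 0.0321 + 0.1457 × 0.9679
     = 0.02985300 + 0.14102303
     = 0.17087603

Step 2: Apply Bayes' theorem for P(D|+)
P(D|+) = P(+|D)P(D) / P(+)
       = 0.02985300 / 0.17087603
       = 0.1747


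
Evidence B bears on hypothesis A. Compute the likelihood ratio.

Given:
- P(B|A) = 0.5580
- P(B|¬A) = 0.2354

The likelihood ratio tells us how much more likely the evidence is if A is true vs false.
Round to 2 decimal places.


Likelihood Ratio (LR) = P(B|A) / P(B|¬A)

LR = 0.5580 / 0.2354
   = 2.37

The evidence is 2.37 times more likely if A is true than if A is false.
LR > 1, so observing B raises the odds in favor of A.


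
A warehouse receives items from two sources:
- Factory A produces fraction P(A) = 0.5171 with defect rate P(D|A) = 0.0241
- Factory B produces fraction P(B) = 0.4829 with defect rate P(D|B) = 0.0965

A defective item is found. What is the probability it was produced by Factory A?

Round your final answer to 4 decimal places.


Let A = from Factory A, D = defective

Given:
- P(A) = 0.5171, P(B) = 0.4829
- P(D|A) = 0.0241, P(D|B) = 0.0965

Step 1: Find P(D)
P(D) = P(D|A)P(A) + P(D|B)P(B)
     = 0.0241 × 0.5171 + 0.0965 × 0.4829
     = 0.01246211 + 0.04659985
     = 0.05906196

Step 2: Apply Bayes' theorem
P(A|D) = P(D|A)P(A) / P(D)
       = 0.01246211 / 0.05906196
       = 0.2110


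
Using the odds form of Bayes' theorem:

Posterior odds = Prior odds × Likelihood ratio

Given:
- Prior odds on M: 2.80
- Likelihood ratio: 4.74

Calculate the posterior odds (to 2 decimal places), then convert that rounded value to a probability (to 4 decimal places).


Step 1: Calculate posterior odds
Posterior odds = Prior odds × LR
               = 2.80 × 4.74
               = 13.27

Step 2: Convert to probability
P(M|E) = Posterior odds / (1 + Posterior odds)
       = 13.27 / (1 + 13.27)
       = 13.27 / 14.27
       = 0.9299

The evidence increased P(M) from 0.7368 to 0.9299.


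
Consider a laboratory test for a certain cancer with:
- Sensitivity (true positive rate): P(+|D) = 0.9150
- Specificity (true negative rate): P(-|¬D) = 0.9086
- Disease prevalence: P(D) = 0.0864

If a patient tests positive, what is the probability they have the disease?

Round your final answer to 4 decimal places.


Let D = has disease, + = positive test

Given:
- P(D) = 0.0864 (prevalence)
- P(+|D) = 0.9150 (sensitivity)
- P(-|¬D) = 0.9086 (specificity)
- P(+|¬D) = 0.0914 (false positive rate = 1 - specificity)

Step 1: Find P(+)
P(+) = P(+|D)P(D) + P(+|¬D)P(¬D)
     = 0.9150 × 0.0864 + 0.0914 × 0.9136
     = 0.07905600 + 0.08350304
     = 0.16255904

Step 2: Apply Bayes' theorem for P(D|+)
P(D|+) = P(+|D)P(D) / P(+)
       = 0.07905600 / 0.16255904
       = 0.4863
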